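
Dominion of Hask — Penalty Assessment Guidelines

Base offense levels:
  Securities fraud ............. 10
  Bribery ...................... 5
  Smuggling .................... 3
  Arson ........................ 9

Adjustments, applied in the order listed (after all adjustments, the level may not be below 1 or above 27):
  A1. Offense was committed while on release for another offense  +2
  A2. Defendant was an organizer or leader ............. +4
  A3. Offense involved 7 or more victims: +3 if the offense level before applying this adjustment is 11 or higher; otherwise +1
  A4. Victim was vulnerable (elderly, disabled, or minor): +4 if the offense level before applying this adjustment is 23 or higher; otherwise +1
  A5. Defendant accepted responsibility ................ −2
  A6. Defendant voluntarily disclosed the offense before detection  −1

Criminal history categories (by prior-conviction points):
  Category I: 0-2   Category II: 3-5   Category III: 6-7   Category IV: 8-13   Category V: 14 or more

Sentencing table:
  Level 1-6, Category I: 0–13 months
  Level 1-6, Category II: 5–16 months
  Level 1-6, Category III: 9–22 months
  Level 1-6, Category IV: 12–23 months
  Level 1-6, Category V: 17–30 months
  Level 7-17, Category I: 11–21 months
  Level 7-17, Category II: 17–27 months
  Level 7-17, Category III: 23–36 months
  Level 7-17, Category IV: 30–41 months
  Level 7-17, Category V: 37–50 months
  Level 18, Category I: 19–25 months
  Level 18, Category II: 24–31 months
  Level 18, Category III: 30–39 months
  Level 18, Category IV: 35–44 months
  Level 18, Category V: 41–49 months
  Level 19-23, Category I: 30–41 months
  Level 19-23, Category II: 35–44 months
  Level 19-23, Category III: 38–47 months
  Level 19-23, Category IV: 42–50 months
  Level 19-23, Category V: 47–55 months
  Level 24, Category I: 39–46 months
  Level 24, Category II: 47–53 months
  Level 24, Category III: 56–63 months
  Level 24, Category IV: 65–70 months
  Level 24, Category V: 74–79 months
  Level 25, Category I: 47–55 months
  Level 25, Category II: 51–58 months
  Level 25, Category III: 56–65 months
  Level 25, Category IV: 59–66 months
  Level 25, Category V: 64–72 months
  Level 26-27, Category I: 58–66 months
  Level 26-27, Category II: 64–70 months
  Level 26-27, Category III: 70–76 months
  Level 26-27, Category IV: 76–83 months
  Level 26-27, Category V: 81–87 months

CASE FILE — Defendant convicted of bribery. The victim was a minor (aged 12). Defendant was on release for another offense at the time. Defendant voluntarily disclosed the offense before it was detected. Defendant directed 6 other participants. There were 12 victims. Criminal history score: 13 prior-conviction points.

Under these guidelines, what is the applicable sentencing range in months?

30-41 months

Base offense level for bribery: 5.
A1 applies: 5 + 2 = 7.
A2 applies: 7 + 4 = 11.
A3 applies (level before this adjustment is 11 ≥ 11, so +3): 11 + 3 = 14.
A4 applies (level before this adjustment is 14 < 23, so +1): 14 + 1 = 15.
A6 applies: 15 − 1 = 14.
Final offense level: 14.
Criminal history: 13 prior points → Category IV (8-13).
Level 14 falls in the 7-17 band.
Grid: Level 7-17 × Category IV = 30-41 months.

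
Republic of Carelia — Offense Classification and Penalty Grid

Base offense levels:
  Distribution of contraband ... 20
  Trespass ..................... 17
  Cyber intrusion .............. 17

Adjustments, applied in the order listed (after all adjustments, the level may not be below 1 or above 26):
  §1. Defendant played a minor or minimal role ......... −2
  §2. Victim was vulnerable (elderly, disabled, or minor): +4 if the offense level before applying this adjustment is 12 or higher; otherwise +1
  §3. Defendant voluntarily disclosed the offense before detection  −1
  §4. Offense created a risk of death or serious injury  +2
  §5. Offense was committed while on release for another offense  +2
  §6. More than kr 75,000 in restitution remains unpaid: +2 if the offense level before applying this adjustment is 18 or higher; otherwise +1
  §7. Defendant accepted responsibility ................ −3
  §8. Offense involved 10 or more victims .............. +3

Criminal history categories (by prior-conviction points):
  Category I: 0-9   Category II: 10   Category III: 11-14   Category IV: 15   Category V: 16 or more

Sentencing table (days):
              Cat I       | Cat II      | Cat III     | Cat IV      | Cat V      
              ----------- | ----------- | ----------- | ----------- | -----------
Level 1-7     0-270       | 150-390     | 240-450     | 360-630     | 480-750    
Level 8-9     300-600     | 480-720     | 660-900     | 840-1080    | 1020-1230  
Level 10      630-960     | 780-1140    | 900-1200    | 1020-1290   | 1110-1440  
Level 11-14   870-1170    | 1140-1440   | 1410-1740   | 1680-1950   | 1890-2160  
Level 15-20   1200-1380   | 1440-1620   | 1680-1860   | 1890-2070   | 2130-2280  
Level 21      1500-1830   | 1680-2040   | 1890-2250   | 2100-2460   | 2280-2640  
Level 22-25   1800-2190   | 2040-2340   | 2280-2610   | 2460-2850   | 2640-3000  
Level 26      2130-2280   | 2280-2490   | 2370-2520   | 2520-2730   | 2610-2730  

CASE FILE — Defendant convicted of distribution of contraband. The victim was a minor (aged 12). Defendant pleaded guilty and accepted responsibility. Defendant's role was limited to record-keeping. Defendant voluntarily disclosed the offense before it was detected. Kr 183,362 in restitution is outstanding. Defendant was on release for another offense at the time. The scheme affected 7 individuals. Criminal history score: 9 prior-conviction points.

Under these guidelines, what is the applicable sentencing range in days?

1800-2190 days

Base offense level for distribution of contraband: 20.
§1 applies: 20 − 2 = 18.
§2 applies (level before this adjustment is 18 ≥ 12, so +4): 18 + 4 = 22.
§3 applies: 22 − 1 = 21.
§4 does not apply.
§5 applies: 21 + 2 = 23.
§6 applies (level before this adjustment is 23 ≥ 18, so +2): 23 + 2 = 25.
§7 applies: 25 − 3 = 22.
§8 does not apply.
Final offense level: 22.
Criminal history: 9 prior points → Category I (0-9).
Level 22 falls in the 22-25 band.
Grid: Level 22-25 × Category I = 1800-2190 days.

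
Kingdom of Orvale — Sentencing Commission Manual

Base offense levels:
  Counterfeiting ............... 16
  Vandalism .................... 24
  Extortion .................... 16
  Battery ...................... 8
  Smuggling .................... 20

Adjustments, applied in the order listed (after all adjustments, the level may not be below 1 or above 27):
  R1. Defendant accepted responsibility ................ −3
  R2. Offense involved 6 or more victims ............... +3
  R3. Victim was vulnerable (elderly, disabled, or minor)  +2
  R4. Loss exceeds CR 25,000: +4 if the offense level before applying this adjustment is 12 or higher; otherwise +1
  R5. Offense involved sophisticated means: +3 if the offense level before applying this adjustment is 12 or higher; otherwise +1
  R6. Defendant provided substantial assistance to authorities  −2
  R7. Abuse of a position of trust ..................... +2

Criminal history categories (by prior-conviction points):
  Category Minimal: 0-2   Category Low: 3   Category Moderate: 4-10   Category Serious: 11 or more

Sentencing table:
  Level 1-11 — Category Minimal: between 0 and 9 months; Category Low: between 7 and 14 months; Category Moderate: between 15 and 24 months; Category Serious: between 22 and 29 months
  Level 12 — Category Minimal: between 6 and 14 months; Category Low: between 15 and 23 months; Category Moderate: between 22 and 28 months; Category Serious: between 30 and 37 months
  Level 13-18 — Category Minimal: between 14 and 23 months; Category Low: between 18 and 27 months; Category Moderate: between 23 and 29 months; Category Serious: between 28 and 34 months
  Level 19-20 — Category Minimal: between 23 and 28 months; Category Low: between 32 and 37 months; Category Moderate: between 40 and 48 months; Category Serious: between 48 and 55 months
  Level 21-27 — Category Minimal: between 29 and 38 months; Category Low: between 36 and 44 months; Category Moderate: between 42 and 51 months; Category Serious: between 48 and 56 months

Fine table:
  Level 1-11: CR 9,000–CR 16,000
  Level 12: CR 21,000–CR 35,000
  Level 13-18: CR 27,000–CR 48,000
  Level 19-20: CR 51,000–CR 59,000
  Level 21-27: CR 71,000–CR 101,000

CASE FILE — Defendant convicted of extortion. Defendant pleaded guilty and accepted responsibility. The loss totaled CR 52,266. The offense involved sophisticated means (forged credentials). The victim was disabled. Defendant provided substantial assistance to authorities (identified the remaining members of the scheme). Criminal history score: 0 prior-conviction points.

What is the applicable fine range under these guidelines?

Base offense level for extortion: 16.
R1 applies: 16 − 3 = 13.
R3 applies: 13 + 2 = 15.
R4 applies (level before this adjustment is 15 ≥ 12, so +4): 15 + 4 = 19.
R5 applies (level before this adjustment is 19 ≥ 12, so +3): 19 + 3 = 22.
R6 applies: 22 − 2 = 20.
R7 does not apply.
Final offense level: 20.
Level 20 falls in the 19-20 band.
Fine table: Level 19-20 → CR 51,000–CR 59,000.

CR 51,000–CR 59,000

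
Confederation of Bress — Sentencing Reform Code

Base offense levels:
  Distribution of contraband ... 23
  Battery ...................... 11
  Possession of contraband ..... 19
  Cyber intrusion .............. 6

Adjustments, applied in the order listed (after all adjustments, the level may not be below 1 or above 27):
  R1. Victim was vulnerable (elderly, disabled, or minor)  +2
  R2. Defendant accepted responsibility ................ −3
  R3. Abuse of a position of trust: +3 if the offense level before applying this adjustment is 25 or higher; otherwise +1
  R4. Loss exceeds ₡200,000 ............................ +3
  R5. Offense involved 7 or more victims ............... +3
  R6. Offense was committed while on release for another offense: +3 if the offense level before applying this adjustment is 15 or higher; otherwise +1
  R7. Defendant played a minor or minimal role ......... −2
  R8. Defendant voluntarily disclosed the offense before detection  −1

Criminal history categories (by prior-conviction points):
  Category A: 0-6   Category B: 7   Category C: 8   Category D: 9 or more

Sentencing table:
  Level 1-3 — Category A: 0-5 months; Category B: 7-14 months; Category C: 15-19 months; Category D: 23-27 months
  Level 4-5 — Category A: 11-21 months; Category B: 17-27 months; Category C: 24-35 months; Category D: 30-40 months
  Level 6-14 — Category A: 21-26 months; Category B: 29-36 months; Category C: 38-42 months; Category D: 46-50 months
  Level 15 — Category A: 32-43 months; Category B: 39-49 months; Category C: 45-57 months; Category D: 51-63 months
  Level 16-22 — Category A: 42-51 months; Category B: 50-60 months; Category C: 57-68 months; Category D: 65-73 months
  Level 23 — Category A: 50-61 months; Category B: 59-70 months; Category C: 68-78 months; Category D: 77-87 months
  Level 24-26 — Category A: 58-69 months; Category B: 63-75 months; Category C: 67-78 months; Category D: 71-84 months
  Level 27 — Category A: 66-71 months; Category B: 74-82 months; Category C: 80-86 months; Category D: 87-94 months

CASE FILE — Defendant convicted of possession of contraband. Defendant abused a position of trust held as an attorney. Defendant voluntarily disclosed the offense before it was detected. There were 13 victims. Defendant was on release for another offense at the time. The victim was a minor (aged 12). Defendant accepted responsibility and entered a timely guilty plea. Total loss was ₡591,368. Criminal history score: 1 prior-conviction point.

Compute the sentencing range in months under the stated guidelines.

66-71 months

Base offense level for possession of contraband: 19.
R1 applies: 19 + 2 = 21.
R2 applies: 21 − 3 = 18.
R3 applies (level before this adjustment is 18 < 25, so +1): 18 + 1 = 19.
R4 applies: 19 + 3 = 22.
R5 applies: 22 + 3 = 25.
R6 applies (level before this adjustment is 25 ≥ 15, so +3): 25 + 3 = 28.
R7 does not apply.
R8 applies: 28 − 1 = 27.
Final offense level: 27.
Criminal history: 1 prior point → Category A (0-6).
Level 27 falls in the 27 band.
Grid: Level 27 × Category A = 66-71 months.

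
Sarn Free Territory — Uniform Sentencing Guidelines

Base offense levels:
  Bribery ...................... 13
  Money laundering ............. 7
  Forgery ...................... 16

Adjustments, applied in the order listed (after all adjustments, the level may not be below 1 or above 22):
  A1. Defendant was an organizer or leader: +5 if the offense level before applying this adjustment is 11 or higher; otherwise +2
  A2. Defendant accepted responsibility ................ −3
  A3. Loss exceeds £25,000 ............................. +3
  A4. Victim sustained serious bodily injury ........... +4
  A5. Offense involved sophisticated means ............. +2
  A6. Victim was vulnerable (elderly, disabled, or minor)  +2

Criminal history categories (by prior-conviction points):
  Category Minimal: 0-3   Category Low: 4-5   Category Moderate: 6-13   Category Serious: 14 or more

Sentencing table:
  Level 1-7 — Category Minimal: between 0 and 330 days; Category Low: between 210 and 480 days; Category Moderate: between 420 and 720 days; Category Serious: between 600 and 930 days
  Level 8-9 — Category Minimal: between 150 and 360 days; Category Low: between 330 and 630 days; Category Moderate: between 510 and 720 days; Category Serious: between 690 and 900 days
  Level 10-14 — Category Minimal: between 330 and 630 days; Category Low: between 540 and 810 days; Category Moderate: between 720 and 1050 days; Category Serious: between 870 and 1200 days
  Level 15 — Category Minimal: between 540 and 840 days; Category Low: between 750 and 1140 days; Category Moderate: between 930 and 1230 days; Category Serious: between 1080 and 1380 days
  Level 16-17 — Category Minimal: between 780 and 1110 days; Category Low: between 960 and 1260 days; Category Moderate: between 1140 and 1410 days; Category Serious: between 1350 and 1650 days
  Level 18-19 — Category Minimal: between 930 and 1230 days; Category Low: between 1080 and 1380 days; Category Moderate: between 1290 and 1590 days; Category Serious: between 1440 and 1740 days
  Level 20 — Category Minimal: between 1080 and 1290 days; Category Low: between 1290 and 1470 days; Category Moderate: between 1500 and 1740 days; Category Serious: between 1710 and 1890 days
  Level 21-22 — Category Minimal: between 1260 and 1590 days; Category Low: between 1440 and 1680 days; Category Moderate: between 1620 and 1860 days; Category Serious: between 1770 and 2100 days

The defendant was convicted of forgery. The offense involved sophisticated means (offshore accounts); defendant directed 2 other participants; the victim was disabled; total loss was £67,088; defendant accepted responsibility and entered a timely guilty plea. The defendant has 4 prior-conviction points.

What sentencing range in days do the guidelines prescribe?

1440-1680 days

Base offense level for forgery: 16.
A1 applies (level before this adjustment is 16 ≥ 11, so +5): 16 + 5 = 21.
A2 applies: 21 − 3 = 18.
A3 applies: 18 + 3 = 21.
A4 does not apply.
A5 applies: 21 + 2 = 23.
A6 applies: 23 + 2 = 25.
Level 25 exceeds the maximum of 22; capped at 22.
Final offense level: 22.
Criminal history: 4 prior points → Category Low (4-5).
Level 22 falls in the 21-22 band.
Grid: Level 21-22 × Category Low = 1440-1680 days.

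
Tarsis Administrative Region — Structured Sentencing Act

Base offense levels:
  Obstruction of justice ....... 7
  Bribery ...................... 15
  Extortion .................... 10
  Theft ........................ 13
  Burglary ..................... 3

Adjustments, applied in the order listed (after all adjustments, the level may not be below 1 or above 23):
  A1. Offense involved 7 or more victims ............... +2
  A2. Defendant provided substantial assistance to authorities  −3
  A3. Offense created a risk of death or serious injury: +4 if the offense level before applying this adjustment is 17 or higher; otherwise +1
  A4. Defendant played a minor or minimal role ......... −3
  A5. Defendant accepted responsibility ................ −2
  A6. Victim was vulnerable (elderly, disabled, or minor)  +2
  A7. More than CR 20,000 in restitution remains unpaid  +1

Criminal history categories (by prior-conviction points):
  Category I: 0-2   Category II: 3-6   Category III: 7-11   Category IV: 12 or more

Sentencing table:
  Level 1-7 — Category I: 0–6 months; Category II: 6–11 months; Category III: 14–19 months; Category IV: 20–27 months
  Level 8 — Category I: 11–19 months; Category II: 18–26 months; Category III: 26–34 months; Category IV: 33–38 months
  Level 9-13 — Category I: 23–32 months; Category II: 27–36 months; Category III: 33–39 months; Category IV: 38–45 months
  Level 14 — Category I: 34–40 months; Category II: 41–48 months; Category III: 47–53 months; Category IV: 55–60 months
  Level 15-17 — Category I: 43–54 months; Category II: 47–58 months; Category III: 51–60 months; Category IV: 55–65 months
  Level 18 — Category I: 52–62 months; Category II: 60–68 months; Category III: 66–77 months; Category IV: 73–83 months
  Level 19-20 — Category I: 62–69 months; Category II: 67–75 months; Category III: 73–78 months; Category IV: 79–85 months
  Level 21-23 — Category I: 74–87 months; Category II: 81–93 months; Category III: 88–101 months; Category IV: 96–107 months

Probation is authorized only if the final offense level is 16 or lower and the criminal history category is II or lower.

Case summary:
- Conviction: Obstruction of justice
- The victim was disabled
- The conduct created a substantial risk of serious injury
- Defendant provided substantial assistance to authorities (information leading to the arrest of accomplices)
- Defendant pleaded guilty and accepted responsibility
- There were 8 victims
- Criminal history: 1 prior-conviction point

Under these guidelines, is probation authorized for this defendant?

Yes

Base offense level for obstruction of justice: 7.
A1 applies: 7 + 2 = 9.
A2 applies: 9 − 3 = 6.
A3 applies (level before this adjustment is 6 < 17, so +1): 6 + 1 = 7.
A4 does not apply.
A5 applies: 7 − 2 = 5.
A6 applies: 5 + 2 = 7.
Final offense level: 7.
Criminal history: 1 prior point → Category I (0-2).
Level 7 falls in the 1-7 band.
Grid: Level 1-7 × Category I = 0-6 months.
Probation check: level 7 ≤ 16 and category I ≤ II → eligible.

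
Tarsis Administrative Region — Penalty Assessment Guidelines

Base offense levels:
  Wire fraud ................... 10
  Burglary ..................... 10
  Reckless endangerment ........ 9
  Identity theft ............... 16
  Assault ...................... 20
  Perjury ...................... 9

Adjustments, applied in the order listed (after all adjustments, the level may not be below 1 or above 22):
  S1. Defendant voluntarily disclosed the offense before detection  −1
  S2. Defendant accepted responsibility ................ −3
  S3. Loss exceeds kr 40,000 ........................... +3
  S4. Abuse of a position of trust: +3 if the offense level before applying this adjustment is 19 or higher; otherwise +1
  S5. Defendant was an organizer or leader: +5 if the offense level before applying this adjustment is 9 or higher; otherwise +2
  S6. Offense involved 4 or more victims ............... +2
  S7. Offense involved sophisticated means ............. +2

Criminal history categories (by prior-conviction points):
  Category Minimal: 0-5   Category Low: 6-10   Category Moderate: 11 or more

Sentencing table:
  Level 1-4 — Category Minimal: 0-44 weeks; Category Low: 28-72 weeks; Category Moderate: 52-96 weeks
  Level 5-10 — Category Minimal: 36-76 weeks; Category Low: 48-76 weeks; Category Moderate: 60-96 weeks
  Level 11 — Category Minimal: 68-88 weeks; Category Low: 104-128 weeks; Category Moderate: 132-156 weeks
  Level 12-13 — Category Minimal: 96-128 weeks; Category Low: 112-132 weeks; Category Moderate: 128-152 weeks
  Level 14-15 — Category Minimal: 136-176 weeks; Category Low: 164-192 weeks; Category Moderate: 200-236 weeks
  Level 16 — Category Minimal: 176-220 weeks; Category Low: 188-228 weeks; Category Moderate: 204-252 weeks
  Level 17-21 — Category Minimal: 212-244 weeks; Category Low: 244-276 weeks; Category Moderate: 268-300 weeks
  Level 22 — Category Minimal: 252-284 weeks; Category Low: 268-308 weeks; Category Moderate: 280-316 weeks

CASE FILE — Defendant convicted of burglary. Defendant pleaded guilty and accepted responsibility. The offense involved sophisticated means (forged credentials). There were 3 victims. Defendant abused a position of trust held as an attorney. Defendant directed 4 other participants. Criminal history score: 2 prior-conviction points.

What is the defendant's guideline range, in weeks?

96-128 weeks

Base offense level for burglary: 10.
S2 applies: 10 − 3 = 7.
S3 does not apply.
S4 applies (level before this adjustment is 7 < 19, so +1): 7 + 1 = 8.
S5 applies (level before this adjustment is 8 < 9, so +2): 8 + 2 = 10.
S7 applies: 10 + 2 = 12.
Final offense level: 12.
Criminal history: 2 prior points → Category Minimal (0-5).
Level 12 falls in the 12-13 band.
Grid: Level 12-13 × Category Minimal = 96-128 weeks.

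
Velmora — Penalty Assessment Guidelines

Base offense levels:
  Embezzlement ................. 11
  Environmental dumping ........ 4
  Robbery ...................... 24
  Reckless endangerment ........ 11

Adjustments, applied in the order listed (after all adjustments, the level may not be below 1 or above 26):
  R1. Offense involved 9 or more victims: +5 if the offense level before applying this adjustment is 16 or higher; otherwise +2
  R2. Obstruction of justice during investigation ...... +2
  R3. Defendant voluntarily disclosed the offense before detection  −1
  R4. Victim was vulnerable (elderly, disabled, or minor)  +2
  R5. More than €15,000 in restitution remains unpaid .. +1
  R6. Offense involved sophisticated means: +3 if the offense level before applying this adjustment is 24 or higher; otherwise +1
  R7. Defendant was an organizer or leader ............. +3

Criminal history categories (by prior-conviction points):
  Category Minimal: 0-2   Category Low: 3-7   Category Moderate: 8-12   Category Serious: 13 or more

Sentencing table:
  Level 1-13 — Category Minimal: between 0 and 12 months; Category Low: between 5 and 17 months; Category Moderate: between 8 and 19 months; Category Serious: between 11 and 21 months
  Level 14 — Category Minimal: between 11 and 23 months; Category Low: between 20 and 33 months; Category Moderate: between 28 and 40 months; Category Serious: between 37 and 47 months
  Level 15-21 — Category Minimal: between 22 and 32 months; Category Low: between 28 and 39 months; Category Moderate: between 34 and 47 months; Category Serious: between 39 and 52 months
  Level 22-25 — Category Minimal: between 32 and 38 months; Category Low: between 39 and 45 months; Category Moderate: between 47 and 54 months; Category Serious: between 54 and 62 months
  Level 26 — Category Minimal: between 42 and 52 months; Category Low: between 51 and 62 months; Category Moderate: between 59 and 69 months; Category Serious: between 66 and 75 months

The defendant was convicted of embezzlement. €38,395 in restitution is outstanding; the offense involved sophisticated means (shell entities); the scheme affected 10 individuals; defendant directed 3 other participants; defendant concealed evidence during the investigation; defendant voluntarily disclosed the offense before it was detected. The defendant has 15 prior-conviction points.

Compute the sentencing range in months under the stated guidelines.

39-52 months

Base offense level for embezzlement: 11.
R1 applies (level before this adjustment is 11 < 16, so +2): 11 + 2 = 13.
R2 applies: 13 + 2 = 15.
R3 applies: 15 − 1 = 14.
R5 applies: 14 + 1 = 15.
R6 applies (level before this adjustment is 15 < 24, so +1): 15 + 1 = 16.
R7 applies: 16 + 3 = 19.
Final offense level: 19.
Criminal history: 15 prior points → Category Serious (13+).
Level 19 falls in the 15-21 band.
Grid: Level 15-21 × Category Serious = 39-52 months.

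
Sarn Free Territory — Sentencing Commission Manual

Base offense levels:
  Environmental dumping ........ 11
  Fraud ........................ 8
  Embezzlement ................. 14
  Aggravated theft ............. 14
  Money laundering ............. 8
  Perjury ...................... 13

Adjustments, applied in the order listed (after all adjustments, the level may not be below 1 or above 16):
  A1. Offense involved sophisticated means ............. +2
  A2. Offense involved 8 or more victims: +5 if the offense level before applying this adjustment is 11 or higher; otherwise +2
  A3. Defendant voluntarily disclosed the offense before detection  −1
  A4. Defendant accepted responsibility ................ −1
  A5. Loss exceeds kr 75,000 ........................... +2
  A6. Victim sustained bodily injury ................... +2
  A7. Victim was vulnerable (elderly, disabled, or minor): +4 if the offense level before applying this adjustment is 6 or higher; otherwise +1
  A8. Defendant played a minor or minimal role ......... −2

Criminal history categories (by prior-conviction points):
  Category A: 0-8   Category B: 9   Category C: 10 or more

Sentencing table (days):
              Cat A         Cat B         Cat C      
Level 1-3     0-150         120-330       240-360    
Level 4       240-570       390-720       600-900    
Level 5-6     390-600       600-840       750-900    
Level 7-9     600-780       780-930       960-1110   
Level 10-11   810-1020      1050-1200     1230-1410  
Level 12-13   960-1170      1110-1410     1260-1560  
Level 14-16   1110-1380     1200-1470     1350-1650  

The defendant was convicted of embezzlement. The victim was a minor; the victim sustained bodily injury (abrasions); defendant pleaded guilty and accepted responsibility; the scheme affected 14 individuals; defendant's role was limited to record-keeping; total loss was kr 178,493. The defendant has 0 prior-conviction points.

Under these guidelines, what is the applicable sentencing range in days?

1110-1380 days

Base offense level for embezzlement: 14.
A2 applies (level before this adjustment is 14 ≥ 11, so +5): 14 + 5 = 19.
A3 does not apply.
A4 applies: 19 − 1 = 18.
A5 applies: 18 + 2 = 20.
A6 applies: 20 + 2 = 22.
A7 applies (level before this adjustment is 22 ≥ 6, so +4): 22 + 4 = 26.
A8 applies: 26 − 2 = 24.
Level 24 exceeds the maximum of 16; capped at 16.
Final offense level: 16.
Criminal history: 0 prior points → Category A (0-8).
Level 16 falls in the 14-16 band.
Grid: Level 14-16 × Category A = 1110-1380 days.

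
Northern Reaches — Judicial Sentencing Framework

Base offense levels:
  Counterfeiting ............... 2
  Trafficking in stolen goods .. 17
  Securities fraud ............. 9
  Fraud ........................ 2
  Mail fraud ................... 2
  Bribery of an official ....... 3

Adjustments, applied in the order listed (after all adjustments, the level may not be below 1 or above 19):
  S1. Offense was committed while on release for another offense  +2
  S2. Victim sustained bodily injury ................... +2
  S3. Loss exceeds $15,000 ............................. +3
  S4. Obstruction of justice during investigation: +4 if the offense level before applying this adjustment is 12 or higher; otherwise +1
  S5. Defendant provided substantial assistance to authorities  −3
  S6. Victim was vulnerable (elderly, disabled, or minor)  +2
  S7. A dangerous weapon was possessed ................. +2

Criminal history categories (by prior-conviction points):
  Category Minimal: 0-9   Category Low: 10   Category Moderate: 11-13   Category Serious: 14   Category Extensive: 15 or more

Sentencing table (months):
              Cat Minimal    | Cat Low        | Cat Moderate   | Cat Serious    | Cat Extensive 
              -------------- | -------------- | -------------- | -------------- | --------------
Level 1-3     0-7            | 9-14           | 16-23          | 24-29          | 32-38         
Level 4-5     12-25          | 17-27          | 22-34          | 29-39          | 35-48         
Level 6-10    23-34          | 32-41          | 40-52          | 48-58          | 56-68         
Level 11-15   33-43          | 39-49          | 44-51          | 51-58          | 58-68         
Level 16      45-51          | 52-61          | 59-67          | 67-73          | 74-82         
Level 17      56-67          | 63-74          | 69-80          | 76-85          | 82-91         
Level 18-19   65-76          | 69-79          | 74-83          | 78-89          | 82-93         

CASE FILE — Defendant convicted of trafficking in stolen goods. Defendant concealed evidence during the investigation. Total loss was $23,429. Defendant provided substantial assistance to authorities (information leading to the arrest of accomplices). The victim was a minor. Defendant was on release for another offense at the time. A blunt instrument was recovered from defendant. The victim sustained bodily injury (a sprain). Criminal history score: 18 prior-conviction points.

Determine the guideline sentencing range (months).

Base offense level for trafficking in stolen goods: 17.
S1 applies: 17 + 2 = 19.
S2 applies: 19 + 2 = 21.
S3 applies: 21 + 3 = 24.
S4 applies (level before this adjustment is 24 ≥ 12, so +4): 24 + 4 = 28.
S5 applies: 28 − 3 = 25.
S6 applies: 25 + 2 = 27.
S7 applies: 27 + 2 = 29.
Level 29 exceeds the maximum of 19; capped at 19.
Final offense level: 19.
Criminal history: 18 prior points → Category Extensive (15+).
Level 19 falls in the 18-19 band.
Grid: Level 18-19 × Category Extensive = 82-93 months.

82-93 months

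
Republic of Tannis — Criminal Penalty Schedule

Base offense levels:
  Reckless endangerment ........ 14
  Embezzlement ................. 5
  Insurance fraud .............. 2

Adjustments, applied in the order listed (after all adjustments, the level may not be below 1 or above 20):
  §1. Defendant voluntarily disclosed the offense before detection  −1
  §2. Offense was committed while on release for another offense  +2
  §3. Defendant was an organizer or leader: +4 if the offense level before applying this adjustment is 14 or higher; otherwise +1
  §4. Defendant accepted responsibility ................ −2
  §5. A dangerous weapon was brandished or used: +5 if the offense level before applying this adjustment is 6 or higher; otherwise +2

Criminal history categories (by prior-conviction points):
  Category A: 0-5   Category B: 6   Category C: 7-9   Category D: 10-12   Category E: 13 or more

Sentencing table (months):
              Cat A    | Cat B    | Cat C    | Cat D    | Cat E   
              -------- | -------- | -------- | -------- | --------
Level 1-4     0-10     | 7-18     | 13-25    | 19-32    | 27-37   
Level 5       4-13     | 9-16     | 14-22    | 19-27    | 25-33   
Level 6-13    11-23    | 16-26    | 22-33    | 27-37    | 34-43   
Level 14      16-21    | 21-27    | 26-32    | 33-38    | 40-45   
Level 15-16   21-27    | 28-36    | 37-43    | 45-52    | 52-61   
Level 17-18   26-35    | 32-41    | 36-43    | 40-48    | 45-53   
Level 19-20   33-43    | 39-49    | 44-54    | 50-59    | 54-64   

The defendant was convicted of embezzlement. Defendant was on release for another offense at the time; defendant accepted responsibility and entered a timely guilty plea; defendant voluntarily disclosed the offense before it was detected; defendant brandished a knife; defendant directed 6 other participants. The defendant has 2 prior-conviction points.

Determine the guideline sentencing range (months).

11-23 months

Base offense level for embezzlement: 5.
§1 applies: 5 − 1 = 4.
§2 applies: 4 + 2 = 6.
§3 applies (level before this adjustment is 6 < 14, so +1): 6 + 1 = 7.
§4 applies: 7 − 2 = 5.
§5 applies (level before this adjustment is 5 < 6, so +2): 5 + 2 = 7.
Final offense level: 7.
Criminal history: 2 prior points → Category A (0-5).
Level 7 falls in the 6-13 band.
Grid: Level 6-13 × Category A = 11-23 months.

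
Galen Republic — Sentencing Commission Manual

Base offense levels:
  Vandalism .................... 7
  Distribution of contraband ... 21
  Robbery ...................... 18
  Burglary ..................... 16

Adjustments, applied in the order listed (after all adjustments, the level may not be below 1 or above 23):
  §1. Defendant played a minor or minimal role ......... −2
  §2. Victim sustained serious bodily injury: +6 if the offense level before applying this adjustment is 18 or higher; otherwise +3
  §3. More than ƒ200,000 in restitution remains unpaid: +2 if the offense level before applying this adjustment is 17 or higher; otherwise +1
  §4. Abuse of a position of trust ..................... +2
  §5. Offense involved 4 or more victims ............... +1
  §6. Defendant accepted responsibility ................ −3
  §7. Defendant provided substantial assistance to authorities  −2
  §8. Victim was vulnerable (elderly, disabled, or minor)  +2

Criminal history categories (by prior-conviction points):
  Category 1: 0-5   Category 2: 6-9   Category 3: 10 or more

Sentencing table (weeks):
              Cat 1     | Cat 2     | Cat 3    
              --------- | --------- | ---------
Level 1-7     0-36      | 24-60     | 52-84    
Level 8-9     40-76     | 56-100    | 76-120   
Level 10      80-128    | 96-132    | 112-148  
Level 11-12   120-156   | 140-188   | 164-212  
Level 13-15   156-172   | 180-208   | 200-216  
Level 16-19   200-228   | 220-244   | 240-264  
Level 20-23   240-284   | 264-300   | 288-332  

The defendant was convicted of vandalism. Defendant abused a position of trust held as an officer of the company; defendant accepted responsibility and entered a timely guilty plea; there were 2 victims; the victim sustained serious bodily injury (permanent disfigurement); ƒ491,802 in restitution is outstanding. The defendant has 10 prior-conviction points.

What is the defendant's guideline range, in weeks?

Base offense level for vandalism: 7.
§1 does not apply.
§2 applies (level before this adjustment is 7 < 18, so +3): 7 + 3 = 10.
§3 applies (level before this adjustment is 10 < 17, so +1): 10 + 1 = 11.
§4 applies: 11 + 2 = 13.
§6 applies: 13 − 3 = 10.
Final offense level: 10.
Criminal history: 10 prior points → Category 3 (10+).
Level 10 falls in the 10 band.
Grid: Level 10 × Category 3 = 112-148 weeks.

112-148 weeks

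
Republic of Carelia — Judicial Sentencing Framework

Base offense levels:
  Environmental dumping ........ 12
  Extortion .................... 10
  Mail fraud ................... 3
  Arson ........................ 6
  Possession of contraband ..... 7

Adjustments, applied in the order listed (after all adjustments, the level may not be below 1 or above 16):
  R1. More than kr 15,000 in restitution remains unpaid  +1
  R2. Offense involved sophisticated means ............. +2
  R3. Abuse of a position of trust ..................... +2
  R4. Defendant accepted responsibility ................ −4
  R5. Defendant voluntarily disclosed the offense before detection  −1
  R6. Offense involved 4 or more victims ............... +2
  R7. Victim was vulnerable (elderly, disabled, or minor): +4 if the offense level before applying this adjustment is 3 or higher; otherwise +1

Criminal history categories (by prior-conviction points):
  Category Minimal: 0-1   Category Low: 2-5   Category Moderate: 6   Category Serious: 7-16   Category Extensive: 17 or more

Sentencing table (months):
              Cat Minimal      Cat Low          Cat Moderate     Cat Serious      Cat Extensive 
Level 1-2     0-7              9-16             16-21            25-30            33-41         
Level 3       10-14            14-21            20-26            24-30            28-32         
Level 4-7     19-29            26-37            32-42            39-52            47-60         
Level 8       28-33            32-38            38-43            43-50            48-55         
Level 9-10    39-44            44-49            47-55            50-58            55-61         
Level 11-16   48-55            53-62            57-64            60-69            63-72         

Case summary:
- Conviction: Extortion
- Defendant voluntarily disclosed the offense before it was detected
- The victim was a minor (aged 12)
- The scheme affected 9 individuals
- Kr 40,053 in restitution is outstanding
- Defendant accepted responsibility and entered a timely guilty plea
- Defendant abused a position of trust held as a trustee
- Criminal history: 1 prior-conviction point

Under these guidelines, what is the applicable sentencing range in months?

Base offense level for extortion: 10.
R1 applies: 10 + 1 = 11.
R2 does not apply.
R3 applies: 11 + 2 = 13.
R4 applies: 13 − 4 = 9.
R5 applies: 9 − 1 = 8.
R6 applies: 8 + 2 = 10.
R7 applies (level before this adjustment is 10 ≥ 3, so +4): 10 + 4 = 14.
Final offense level: 14.
Criminal history: 1 prior point → Category Minimal (0-1).
Level 14 falls in the 11-16 band.
Grid: Level 11-16 × Category Minimal = 48-55 months.

48-55 months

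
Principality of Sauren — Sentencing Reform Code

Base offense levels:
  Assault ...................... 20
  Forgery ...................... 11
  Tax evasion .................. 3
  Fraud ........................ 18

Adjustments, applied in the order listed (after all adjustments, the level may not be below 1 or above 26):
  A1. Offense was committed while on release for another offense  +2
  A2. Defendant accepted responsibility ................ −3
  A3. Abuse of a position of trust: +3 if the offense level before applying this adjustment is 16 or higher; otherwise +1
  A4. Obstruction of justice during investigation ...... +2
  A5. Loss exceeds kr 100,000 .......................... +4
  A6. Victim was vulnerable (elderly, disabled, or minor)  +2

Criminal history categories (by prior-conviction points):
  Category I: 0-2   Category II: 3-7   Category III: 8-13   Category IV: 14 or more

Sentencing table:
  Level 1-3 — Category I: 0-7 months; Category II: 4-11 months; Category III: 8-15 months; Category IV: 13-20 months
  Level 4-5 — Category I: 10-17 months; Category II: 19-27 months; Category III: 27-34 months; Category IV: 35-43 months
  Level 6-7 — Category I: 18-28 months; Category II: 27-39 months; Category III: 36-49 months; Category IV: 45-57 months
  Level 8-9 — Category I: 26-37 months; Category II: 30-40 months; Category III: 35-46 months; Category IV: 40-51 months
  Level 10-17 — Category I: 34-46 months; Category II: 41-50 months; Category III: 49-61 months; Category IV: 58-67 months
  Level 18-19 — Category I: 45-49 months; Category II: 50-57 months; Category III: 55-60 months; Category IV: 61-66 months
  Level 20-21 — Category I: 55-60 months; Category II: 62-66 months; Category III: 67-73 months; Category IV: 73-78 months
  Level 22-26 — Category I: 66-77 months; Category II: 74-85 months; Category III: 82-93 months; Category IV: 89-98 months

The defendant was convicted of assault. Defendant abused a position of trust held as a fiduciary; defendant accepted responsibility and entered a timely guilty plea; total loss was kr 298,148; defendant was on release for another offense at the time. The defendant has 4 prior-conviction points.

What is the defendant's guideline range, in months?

Base offense level for assault: 20.
A1 applies: 20 + 2 = 22.
A2 applies: 22 − 3 = 19.
A3 applies (level before this adjustment is 19 ≥ 16, so +3): 19 + 3 = 22.
A4 does not apply.
A5 applies: 22 + 4 = 26.
Final offense level: 26.
Criminal history: 4 prior points → Category II (3-7).
Level 26 falls in the 22-26 band.
Grid: Level 22-26 × Category II = 74-85 months.

74-85 months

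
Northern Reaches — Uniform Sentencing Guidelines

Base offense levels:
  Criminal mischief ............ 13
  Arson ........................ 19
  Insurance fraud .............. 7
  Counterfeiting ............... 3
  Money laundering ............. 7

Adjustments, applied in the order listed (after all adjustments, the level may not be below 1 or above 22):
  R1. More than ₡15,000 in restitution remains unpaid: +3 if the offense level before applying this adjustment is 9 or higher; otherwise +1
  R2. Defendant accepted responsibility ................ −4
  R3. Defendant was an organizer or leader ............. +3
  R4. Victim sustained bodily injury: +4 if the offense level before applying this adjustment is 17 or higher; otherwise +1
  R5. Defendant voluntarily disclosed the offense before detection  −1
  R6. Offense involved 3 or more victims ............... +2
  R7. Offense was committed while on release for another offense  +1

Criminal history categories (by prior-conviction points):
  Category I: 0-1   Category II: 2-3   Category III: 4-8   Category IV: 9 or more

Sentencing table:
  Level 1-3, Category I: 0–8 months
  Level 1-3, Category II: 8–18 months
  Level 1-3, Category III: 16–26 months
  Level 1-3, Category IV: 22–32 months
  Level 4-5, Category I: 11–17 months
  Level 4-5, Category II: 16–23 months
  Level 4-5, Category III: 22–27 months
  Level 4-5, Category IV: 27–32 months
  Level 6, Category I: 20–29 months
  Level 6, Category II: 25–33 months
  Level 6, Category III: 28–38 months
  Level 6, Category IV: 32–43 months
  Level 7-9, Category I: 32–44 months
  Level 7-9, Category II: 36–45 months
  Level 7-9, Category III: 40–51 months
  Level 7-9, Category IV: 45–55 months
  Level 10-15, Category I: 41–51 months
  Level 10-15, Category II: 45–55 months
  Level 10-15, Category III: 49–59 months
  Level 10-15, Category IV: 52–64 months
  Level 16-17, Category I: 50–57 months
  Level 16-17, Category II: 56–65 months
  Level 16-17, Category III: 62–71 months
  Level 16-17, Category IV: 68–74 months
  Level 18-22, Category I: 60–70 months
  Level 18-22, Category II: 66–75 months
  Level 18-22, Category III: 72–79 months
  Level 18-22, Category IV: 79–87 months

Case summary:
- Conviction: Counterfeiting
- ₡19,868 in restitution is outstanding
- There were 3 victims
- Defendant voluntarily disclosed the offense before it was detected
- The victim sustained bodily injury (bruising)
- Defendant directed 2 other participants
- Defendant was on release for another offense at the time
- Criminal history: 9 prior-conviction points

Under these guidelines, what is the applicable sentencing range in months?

52-64 months

Base offense level for counterfeiting: 3.
R1 applies (level before this adjustment is 3 < 9, so +1): 3 + 1 = 4.
R2 does not apply.
R3 applies: 4 + 3 = 7.
R4 applies (level before this adjustment is 7 < 17, so +1): 7 + 1 = 8.
R5 applies: 8 − 1 = 7.
R6 applies: 7 + 2 = 9.
R7 applies: 9 + 1 = 10.
Final offense level: 10.
Criminal history: 9 prior points → Category IV (9+).
Level 10 falls in the 10-15 band.
Grid: Level 10-15 × Category IV = 52-64 months.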